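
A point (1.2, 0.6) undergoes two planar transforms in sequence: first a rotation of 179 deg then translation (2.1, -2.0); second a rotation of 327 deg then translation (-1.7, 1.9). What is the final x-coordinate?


After transform 1:
x1 = cos(179)*1.2 - sin(179)*0.6 + 2.1 = 0.8897
y1 = sin(179)*1.2 + cos(179)*0.6 + -2.0 = -2.579
After transform 2:
x2 = cos(327)*0.8897 - sin(327)*-2.579 + -1.7
= -2.3584


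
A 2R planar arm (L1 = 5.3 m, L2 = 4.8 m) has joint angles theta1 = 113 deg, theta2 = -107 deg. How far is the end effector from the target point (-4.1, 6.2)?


End effector via forward kinematics:
x = L1*cos(t1) + L2*cos(t1+t2) = 2.7028
y = L1*sin(t1) + L2*sin(t1+t2) = 5.3804
Distance to target:
d = sqrt((-4.1 - 2.7028)^2 + (6.2 - 5.3804)^2)
= sqrt(46.2785 + 0.6717)
= 6.852 m


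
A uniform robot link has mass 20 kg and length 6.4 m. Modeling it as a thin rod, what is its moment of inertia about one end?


I = (1/3) * m * L^2
= (1/3) * 20 * 6.4^2
= 0.333333 * 20 * 40.96
= 273.0667 kg*m^2


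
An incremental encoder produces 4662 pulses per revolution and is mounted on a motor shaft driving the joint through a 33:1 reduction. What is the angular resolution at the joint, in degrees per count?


counts per rev = 4662
effective counts at joint = 4662 * 33 = 153846
resolution = 360 / 153846
= 0.0023 deg/count


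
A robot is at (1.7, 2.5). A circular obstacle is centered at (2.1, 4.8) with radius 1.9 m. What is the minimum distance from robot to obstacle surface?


center_dist = sqrt((1.7-2.1)^2 + (2.5-4.8)^2)
= sqrt(0.16 + 5.29)
= 2.3345
min_dist = center_dist - radius = 2.3345 - 1.9 = 0.4345 m


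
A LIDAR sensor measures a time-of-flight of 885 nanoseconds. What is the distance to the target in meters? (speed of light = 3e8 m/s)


tof = 885 ns = 8.85e-07 s
dist = c * tof / 2
= 3e8 * 8.85e-07 / 2
= 132.75 m


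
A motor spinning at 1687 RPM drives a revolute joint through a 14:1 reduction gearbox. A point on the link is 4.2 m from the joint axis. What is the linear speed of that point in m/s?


omega_motor = 1687 * 2*pi/60 = 176.6622 rad/s
omega_joint = omega_motor / 14 = 12.6187 rad/s
v = omega_joint * r = 12.6187 * 4.2
= 52.9987 m/s


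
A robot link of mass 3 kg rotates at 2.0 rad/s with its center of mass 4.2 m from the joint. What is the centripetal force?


F = m * omega^2 * r
= 3 * 2.0^2 * 4.2
= 3 * 4.0 * 4.2
= 50.4 N


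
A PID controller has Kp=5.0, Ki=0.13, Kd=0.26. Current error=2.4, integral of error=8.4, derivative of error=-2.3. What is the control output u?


u = Kp*e + Ki*int(e) + Kd*de/dt
= 5.0*2.4 + 0.13*8.4 + 0.26*(-2.3)
= 12.0 + 1.092 + -0.598
= 12.494


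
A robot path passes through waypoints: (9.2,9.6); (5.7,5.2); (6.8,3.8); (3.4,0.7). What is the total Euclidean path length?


Segment lengths:
  seg1 = sqrt((-3.5)^2 + (-4.4)^2) = 5.6223
  seg2 = sqrt((1.1)^2 + (-1.4)^2) = 1.7804
  seg3 = sqrt((-3.4)^2 + (-3.1)^2) = 4.6011
Total = 12.0038


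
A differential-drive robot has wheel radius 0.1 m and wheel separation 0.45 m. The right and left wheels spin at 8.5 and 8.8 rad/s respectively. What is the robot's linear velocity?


vR = r*wR = 0.1*8.5 = 0.85 m/s
vL = r*wL = 0.1*8.8 = 0.88 m/s
v = (vR+vL)/2 = 0.865 m/s
omega = (vR-vL)/L = -0.0667 rad/s
linear velocity = 0.865 m/s


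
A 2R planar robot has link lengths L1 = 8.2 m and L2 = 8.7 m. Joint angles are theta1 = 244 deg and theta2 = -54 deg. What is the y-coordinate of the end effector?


Convert angles to radians: theta1 = 4.2586, theta2 = -0.9425
y = L1*sin(theta1) + L2*sin(theta1+theta2)
y = -7.3701 + -1.5107
y = -8.8809


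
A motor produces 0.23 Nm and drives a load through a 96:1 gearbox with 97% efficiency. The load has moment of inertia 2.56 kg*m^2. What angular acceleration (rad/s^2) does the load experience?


tau_out = tau_motor * N * eta
= 0.23 * 96 * 0.97 = 21.4176 Nm
alpha = tau_out / I = 21.4176 / 2.56
= 8.3662 rad/s^2


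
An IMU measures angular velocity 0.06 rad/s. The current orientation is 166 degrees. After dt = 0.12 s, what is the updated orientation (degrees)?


delta_theta = w * dt = 0.06 * 0.12 = 0.0072 rad
= 0.4125 deg
theta_new = 166 + 0.4125 = 166.4125 deg


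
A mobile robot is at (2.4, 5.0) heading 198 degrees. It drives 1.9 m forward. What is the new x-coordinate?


x_new = x0 + d*cos(theta)
= 2.4 + 1.9*cos(198)
= 2.4 + -1.807
= 0.593


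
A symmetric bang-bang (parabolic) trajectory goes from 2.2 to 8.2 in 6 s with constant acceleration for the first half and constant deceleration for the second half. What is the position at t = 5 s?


Symmetric rest-to-rest: each phase covers (pf-p0)/2 in time T/2. 0.5*a*(T/2)^2 = (pf-p0)/2 => a = 4*(pf-p0)/T^2
a = 4*(8.2-2.2)/6^2 = 0.6667
t = 5 is in the deceleration phase (t > T/2).
p = pf - 0.5*a*(T-t)^2 = 8.2 - 0.5*0.6667*1^2
= 7.8667


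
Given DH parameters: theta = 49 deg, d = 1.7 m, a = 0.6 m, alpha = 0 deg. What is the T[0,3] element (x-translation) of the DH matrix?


T[0,3] = a * cos(theta)
= 0.6 * cos(49 deg)
= 0.6 * 0.6561
= 0.3936


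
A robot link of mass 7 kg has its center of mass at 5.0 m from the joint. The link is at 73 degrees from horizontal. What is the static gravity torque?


tau = m*g*L*cos(angle)
= 7 * 9.81 * 5.0 * cos(73 deg)
= 7 * 9.81 * 5.0 * 0.2924
= 100.3858 Nm


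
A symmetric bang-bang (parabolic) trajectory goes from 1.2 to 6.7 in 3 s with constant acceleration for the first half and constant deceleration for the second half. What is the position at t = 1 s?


Symmetric rest-to-rest: each phase covers (pf-p0)/2 in time T/2. 0.5*a*(T/2)^2 = (pf-p0)/2 => a = 4*(pf-p0)/T^2
a = 4*(6.7-1.2)/3^2 = 2.4444
t = 1 is in the acceleration phase (t <= T/2).
p = p0 + 0.5*a*t^2 = 1.2 + 0.5*2.4444*1^2
= 2.4222


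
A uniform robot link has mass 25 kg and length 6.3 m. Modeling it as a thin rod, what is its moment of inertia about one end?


I = (1/3) * m * L^2
= (1/3) * 25 * 6.3^2
= 0.333333 * 25 * 39.69
= 330.75 kg*m^2


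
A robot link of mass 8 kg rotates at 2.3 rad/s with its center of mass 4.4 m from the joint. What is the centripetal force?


F = m * omega^2 * r
= 8 * 2.3^2 * 4.4
= 8 * 5.29 * 4.4
= 186.208 N


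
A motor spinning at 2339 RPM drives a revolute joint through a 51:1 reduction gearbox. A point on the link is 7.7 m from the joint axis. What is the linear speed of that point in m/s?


omega_motor = 2339 * 2*pi/60 = 244.9395 rad/s
omega_joint = omega_motor / 51 = 4.8027 rad/s
v = omega_joint * r = 4.8027 * 7.7
= 36.9811 m/s


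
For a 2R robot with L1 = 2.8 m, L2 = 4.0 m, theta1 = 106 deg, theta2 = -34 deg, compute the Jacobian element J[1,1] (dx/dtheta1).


J[1,1] = -L1*sin(t1) - L2*sin(t1+t2)
= -2.8*sin(106) - 4.0*sin(72)
= -6.4958


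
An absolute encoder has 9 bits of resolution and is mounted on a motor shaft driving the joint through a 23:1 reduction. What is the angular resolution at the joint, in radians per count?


counts = 2^9 = 512
effective counts at joint = 512 * 23 = 11776
resolution = 2*pi / 11776
= 5.3356e-04 rad/count


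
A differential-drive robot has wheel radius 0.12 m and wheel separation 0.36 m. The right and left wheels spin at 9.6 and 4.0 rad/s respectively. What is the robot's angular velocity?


vR = r*wR = 0.12*9.6 = 1.152 m/s
vL = r*wL = 0.12*4.0 = 0.48 m/s
v = (vR+vL)/2 = 0.816 m/s
omega = (vR-vL)/L = 1.8667 rad/s
angular velocity = 1.8667 rad/s


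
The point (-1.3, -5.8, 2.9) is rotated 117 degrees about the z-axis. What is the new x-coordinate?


Rotation about z-axis: x' = x*cos(theta) - y*sin(theta)
= -1.3 * -0.454 - -5.8 * 0.891
= 5.758


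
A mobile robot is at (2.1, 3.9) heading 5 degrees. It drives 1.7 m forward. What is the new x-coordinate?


x_new = x0 + d*cos(theta)
= 2.1 + 1.7*cos(5)
= 2.1 + 1.6935
= 3.7935


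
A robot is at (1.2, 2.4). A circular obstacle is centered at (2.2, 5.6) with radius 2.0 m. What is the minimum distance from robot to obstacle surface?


center_dist = sqrt((1.2-2.2)^2 + (2.4-5.6)^2)
= sqrt(1.0 + 10.24)
= 3.3526
min_dist = center_dist - radius = 3.3526 - 2.0 = 1.3526 m


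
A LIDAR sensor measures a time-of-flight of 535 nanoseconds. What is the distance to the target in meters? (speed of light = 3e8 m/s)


tof = 535 ns = 5.35e-07 s
dist = c * tof / 2
= 3e8 * 5.35e-07 / 2
= 80.25 m


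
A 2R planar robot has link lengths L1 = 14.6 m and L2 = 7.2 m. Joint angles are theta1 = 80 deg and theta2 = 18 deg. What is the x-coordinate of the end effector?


Convert angles to radians: theta1 = 1.3963, theta2 = 0.3142
x = L1*cos(theta1) + L2*cos(theta1+theta2)
x = 2.5353 + -1.002
x = 1.5332


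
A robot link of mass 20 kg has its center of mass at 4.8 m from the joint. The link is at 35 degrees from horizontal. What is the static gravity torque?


tau = m*g*L*cos(angle)
= 20 * 9.81 * 4.8 * cos(35 deg)
= 20 * 9.81 * 4.8 * 0.8192
= 771.4446 Nm


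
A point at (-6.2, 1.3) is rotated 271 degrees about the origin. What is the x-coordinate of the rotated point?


x' = x*cos(theta) - y*sin(theta)
cos(271 deg) = 0.0175, sin(271 deg) = -0.9998
x' = -6.2 * 0.0175 - 1.3 * -0.9998
= -0.1082 - -1.2998
= 1.1916


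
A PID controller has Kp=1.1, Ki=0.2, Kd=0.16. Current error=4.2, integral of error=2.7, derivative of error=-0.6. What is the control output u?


u = Kp*e + Ki*int(e) + Kd*de/dt
= 1.1*4.2 + 0.2*2.7 + 0.16*(-0.6)
= 4.62 + 0.54 + -0.096
= 5.064


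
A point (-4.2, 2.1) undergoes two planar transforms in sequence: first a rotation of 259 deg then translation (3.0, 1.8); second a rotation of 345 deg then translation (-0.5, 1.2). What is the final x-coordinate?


After transform 1:
x1 = cos(259)*-4.2 - sin(259)*2.1 + 3.0 = 5.8628
y1 = sin(259)*-4.2 + cos(259)*2.1 + 1.8 = 5.5221
After transform 2:
x2 = cos(345)*5.8628 - sin(345)*5.5221 + -0.5
= 6.5923


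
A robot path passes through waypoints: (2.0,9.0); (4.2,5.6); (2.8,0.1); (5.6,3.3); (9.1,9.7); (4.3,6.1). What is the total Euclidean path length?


Segment lengths:
  seg1 = sqrt((2.2)^2 + (-3.4)^2) = 4.0497
  seg2 = sqrt((-1.4)^2 + (-5.5)^2) = 5.6754
  seg3 = sqrt((2.8)^2 + (3.2)^2) = 4.2521
  seg4 = sqrt((3.5)^2 + (6.4)^2) = 7.2945
  seg5 = sqrt((-4.8)^2 + (-3.6)^2) = 6.0
Total = 27.2717


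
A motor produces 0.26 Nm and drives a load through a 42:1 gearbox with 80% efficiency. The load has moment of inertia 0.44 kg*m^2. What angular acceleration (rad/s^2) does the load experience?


tau_out = tau_motor * N * eta
= 0.26 * 42 * 0.8 = 8.736 Nm
alpha = tau_out / I = 8.736 / 0.44
= 19.8545 rad/s^2


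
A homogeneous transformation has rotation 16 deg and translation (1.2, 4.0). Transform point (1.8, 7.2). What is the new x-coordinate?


x' = cos(theta)*px - sin(theta)*py + tx
= 0.9613*1.8 - 0.2756*7.2 + 1.2
= 0.9457


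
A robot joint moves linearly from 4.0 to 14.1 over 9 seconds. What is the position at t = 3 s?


s = t/T = 3/9 = 0.3333
p(t) = p0 + (pf-p0)*s
= 4.0 + (14.1 - 4.0) * 0.3333
= 7.3667


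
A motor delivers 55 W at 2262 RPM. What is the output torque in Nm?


omega = 2262 * 2*pi/60 = 236.8761 rad/s
tau = P / omega = 55 / 236.8761
= 0.2322 Nm


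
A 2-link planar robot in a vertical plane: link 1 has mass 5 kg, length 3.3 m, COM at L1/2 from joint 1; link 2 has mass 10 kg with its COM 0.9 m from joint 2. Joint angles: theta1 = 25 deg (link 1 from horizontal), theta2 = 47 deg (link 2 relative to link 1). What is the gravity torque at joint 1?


Horizontal distance from joint 1 to link-1 COM:
  x_c1 = (L1/2)*cos(t1) = 1.65 * 0.9063 = 1.4954 m
Horizontal distance from joint 1 to link-2 COM:
  x_c2 = L1*cos(t1) + Lc2*cos(t1+t2)
       = 3.3*0.9063 + 0.9*0.309 = 3.2689 m
tau1 = m1*g*x_c1 + m2*g*x_c2
     = 5*9.81*1.4954 + 10*9.81*3.2689
     = 73.3498 + 320.6821
     = 394.0319 Nm


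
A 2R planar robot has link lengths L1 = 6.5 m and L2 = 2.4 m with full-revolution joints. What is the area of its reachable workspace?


r_max = L1 + L2 = 8.9 m
r_min = |L1 - L2| = 4.1 m
Area = pi*(r_max^2 - r_min^2)
= pi*(79.21 - 16.81)
= pi * 62.4
= 196.0354 m^2


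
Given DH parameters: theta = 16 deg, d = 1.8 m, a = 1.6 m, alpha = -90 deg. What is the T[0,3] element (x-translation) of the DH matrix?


T[0,3] = a * cos(theta)
= 1.6 * cos(16 deg)
= 1.6 * 0.9613
= 1.538


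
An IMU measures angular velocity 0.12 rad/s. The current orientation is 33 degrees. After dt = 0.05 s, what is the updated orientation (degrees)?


delta_theta = w * dt = 0.12 * 0.05 = 0.006 rad
= 0.3438 deg
theta_new = 33 + 0.3438 = 33.3438 deg


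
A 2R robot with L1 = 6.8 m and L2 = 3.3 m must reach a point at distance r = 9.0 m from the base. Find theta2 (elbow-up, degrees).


cos(theta2) = (r^2 - L1^2 - L2^2) / (2*L1*L2)
cos(theta2) = (81.0 - 46.24 - 10.89) / 44.88
cos(theta2) = 0.531863
theta2 = 57.8686 degrees


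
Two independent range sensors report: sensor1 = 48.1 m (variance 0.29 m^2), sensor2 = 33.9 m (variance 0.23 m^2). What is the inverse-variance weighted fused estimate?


w1 = (1/var1) / (1/var1 + 1/var2)
   = 3.4483 / (3.4483 + 4.3478) = 0.4423
w2 = 1 - w1 = 0.5577
fused = w1*s1 + w2*s2 = 21.275 + 18.9058
= 40.1808 m


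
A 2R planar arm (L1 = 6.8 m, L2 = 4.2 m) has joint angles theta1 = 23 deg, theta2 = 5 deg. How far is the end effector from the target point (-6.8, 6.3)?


End effector via forward kinematics:
x = L1*cos(t1) + L2*cos(t1+t2) = 9.9678
y = L1*sin(t1) + L2*sin(t1+t2) = 4.6288
Distance to target:
d = sqrt((-6.8 - 9.9678)^2 + (6.3 - 4.6288)^2)
= sqrt(281.1595 + 2.7931)
= 16.8509 m


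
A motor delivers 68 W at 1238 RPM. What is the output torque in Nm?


omega = 1238 * 2*pi/60 = 129.6431 rad/s
tau = P / omega = 68 / 129.6431
= 0.5245 Nm


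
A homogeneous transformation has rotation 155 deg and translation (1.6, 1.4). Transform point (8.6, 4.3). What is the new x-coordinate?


x' = cos(theta)*px - sin(theta)*py + tx
= -0.9063*8.6 - 0.4226*4.3 + 1.6
= -8.0115


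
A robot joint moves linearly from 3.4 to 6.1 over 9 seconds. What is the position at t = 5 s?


s = t/T = 5/9 = 0.5556
p(t) = p0 + (pf-p0)*s
= 3.4 + (6.1 - 3.4) * 0.5556
= 4.9


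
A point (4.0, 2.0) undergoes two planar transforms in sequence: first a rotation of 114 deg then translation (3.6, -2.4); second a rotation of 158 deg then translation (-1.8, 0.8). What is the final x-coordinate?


After transform 1:
x1 = cos(114)*4.0 - sin(114)*2.0 + 3.6 = 0.146
y1 = sin(114)*4.0 + cos(114)*2.0 + -2.4 = 0.4407
After transform 2:
x2 = cos(158)*0.146 - sin(158)*0.4407 + -1.8
= -2.1004


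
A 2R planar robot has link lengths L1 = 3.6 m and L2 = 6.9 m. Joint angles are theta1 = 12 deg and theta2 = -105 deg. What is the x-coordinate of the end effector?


Convert angles to radians: theta1 = 0.2094, theta2 = -1.8326
x = L1*cos(theta1) + L2*cos(theta1+theta2)
x = 3.5213 + -0.3611
x = 3.1602


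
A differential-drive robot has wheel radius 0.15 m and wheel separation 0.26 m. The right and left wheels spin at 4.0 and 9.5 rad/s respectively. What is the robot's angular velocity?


vR = r*wR = 0.15*4.0 = 0.6 m/s
vL = r*wL = 0.15*9.5 = 1.425 m/s
v = (vR+vL)/2 = 1.0125 m/s
omega = (vR-vL)/L = -3.1731 rad/s
angular velocity = -3.1731 rad/s


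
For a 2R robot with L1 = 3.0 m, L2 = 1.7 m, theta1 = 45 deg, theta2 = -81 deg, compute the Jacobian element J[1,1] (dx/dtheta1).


J[1,1] = -L1*sin(t1) - L2*sin(t1+t2)
= -3.0*sin(45) - 1.7*sin(-36)
= -1.1221


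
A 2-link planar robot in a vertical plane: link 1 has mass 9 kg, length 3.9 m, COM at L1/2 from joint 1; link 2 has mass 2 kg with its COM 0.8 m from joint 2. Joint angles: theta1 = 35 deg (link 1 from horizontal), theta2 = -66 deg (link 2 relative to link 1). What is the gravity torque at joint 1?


Horizontal distance from joint 1 to link-1 COM:
  x_c1 = (L1/2)*cos(t1) = 1.95 * 0.8192 = 1.5973 m
Horizontal distance from joint 1 to link-2 COM:
  x_c2 = L1*cos(t1) + Lc2*cos(t1+t2)
       = 3.9*0.8192 + 0.8*0.8572 = 3.8804 m
tau1 = m1*g*x_c1 + m2*g*x_c2
     = 9*9.81*1.5973 + 2*9.81*3.8804
     = 141.0297 + 76.134
     = 217.1637 Nm


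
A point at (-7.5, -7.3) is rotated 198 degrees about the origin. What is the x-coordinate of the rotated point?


x' = x*cos(theta) - y*sin(theta)
cos(198 deg) = -0.9511, sin(198 deg) = -0.309
x' = -7.5 * -0.9511 - -7.3 * -0.309
= 7.1329 - 2.2558
= 4.8771


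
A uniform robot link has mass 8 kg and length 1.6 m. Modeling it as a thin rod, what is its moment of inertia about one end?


I = (1/3) * m * L^2
= (1/3) * 8 * 1.6^2
= 0.333333 * 8 * 2.56
= 6.8267 kg*m^2


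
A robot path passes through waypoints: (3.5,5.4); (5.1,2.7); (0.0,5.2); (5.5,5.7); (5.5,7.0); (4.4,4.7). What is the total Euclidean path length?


Segment lengths:
  seg1 = sqrt((1.6)^2 + (-2.7)^2) = 3.1385
  seg2 = sqrt((-5.1)^2 + (2.5)^2) = 5.6798
  seg3 = sqrt((5.5)^2 + (0.5)^2) = 5.5227
  seg4 = sqrt((0.0)^2 + (1.3)^2) = 1.3
  seg5 = sqrt((-1.1)^2 + (-2.3)^2) = 2.5495
Total = 18.1904


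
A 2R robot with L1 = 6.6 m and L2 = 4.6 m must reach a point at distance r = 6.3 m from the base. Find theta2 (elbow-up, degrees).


cos(theta2) = (r^2 - L1^2 - L2^2) / (2*L1*L2)
cos(theta2) = (39.69 - 43.56 - 21.16) / 60.72
cos(theta2) = -0.41222
theta2 = 114.3444 degrees


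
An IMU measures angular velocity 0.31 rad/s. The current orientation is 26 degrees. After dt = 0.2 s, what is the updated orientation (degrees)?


delta_theta = w * dt = 0.31 * 0.2 = 0.062 rad
= 3.5523 deg
theta_new = 26 + 3.5523 = 29.5523 deg


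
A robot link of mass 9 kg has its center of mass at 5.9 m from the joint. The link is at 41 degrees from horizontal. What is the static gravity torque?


tau = m*g*L*cos(angle)
= 9 * 9.81 * 5.9 * cos(41 deg)
= 9 * 9.81 * 5.9 * 0.7547
= 393.1365 Nm


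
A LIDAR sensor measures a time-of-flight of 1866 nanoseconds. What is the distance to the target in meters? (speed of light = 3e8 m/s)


tof = 1866 ns = 1.866e-06 s
dist = c * tof / 2
= 3e8 * 1.866e-06 / 2
= 279.9 m


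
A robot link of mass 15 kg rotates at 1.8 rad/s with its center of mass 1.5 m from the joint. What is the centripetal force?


F = m * omega^2 * r
= 15 * 1.8^2 * 1.5
= 15 * 3.24 * 1.5
= 72.9 N


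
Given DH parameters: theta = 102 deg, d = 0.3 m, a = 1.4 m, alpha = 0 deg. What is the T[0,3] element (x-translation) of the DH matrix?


T[0,3] = a * cos(theta)
= 1.4 * cos(102 deg)
= 1.4 * -0.2079
= -0.2911


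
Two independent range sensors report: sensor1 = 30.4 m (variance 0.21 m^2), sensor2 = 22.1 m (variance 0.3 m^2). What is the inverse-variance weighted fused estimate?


w1 = (1/var1) / (1/var1 + 1/var2)
   = 4.7619 / (4.7619 + 3.3333) = 0.5882
w2 = 1 - w1 = 0.4118
fused = w1*s1 + w2*s2 = 17.8824 + 9.1
= 26.9824 m


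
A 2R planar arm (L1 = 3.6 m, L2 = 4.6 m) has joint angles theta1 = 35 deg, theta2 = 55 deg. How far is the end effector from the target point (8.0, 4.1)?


End effector via forward kinematics:
x = L1*cos(t1) + L2*cos(t1+t2) = 2.9489
y = L1*sin(t1) + L2*sin(t1+t2) = 6.6649
Distance to target:
d = sqrt((8.0 - 2.9489)^2 + (4.1 - 6.6649)^2)
= sqrt(25.5131 + 6.5786)
= 5.665 m


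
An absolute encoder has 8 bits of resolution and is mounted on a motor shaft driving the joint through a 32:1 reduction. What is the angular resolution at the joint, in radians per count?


counts = 2^8 = 256
effective counts at joint = 256 * 32 = 8192
resolution = 2*pi / 8192
= 7.6699e-04 rad/count


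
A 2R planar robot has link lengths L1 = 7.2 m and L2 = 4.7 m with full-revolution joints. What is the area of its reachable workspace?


r_max = L1 + L2 = 11.9 m
r_min = |L1 - L2| = 2.5 m
Area = pi*(r_max^2 - r_min^2)
= pi*(141.61 - 6.25)
= pi * 135.36
= 425.246 m^2


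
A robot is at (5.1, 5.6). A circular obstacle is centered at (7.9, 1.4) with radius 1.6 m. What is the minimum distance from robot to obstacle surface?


center_dist = sqrt((5.1-7.9)^2 + (5.6-1.4)^2)
= sqrt(7.84 + 17.64)
= 5.0478
min_dist = center_dist - radius = 5.0478 - 1.6 = 3.4478 m


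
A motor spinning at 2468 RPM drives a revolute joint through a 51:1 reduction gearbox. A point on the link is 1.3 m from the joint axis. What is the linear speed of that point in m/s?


omega_motor = 2468 * 2*pi/60 = 258.4484 rad/s
omega_joint = omega_motor / 51 = 5.0676 rad/s
v = omega_joint * r = 5.0676 * 1.3
= 6.5879 m/s


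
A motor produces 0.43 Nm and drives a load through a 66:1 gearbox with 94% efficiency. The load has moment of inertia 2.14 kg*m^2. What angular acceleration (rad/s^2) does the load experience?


tau_out = tau_motor * N * eta
= 0.43 * 66 * 0.94 = 26.6772 Nm
alpha = tau_out / I = 26.6772 / 2.14
= 12.466 rad/s^2


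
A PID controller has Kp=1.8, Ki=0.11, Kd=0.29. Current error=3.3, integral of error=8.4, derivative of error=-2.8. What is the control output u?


u = Kp*e + Ki*int(e) + Kd*de/dt
= 1.8*3.3 + 0.11*8.4 + 0.29*(-2.8)
= 5.94 + 0.924 + -0.812
= 6.052


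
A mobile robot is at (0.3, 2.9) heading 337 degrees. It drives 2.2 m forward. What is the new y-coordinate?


y_new = y0 + d*sin(theta)
= 2.9 + 2.2*sin(337)
= 2.9 + -0.8596
= 2.0404


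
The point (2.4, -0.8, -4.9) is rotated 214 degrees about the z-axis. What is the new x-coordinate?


Rotation about z-axis: x' = x*cos(theta) - y*sin(theta)
= 2.4 * -0.829 - -0.8 * -0.5592
= -2.437


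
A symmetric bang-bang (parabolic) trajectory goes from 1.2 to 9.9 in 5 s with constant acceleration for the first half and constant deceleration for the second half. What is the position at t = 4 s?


Symmetric rest-to-rest: each phase covers (pf-p0)/2 in time T/2. 0.5*a*(T/2)^2 = (pf-p0)/2 => a = 4*(pf-p0)/T^2
a = 4*(9.9-1.2)/5^2 = 1.392
t = 4 is in the deceleration phase (t > T/2).
p = pf - 0.5*a*(T-t)^2 = 9.9 - 0.5*1.392*1^2
= 9.204


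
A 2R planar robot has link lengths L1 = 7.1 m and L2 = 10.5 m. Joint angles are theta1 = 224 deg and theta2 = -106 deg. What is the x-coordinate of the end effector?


Convert angles to radians: theta1 = 3.9095, theta2 = -1.85
x = L1*cos(theta1) + L2*cos(theta1+theta2)
x = -5.1073 + -4.9295
x = -10.0368


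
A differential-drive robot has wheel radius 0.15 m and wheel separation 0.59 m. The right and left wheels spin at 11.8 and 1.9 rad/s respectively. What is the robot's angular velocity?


vR = r*wR = 0.15*11.8 = 1.77 m/s
vL = r*wL = 0.15*1.9 = 0.285 m/s
v = (vR+vL)/2 = 1.0275 m/s
omega = (vR-vL)/L = 2.5169 rad/s
angular velocity = 2.5169 rad/s


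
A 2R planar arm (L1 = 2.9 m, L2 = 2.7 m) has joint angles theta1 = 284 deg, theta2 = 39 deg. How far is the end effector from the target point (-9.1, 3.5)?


End effector via forward kinematics:
x = L1*cos(t1) + L2*cos(t1+t2) = 2.8579
y = L1*sin(t1) + L2*sin(t1+t2) = -4.4388
Distance to target:
d = sqrt((-9.1 - 2.8579)^2 + (3.5 - -4.4388)^2)
= sqrt(142.9911 + 63.0239)
= 14.3532 m


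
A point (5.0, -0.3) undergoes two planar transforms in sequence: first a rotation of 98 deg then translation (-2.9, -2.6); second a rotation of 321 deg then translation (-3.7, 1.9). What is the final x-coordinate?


After transform 1:
x1 = cos(98)*5.0 - sin(98)*-0.3 + -2.9 = -3.2988
y1 = sin(98)*5.0 + cos(98)*-0.3 + -2.6 = 2.3931
After transform 2:
x2 = cos(321)*-3.2988 - sin(321)*2.3931 + -3.7
= -4.7576


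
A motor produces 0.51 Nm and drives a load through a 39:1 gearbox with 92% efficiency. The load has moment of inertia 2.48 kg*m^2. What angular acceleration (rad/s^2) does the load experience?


tau_out = tau_motor * N * eta
= 0.51 * 39 * 0.92 = 18.2988 Nm
alpha = tau_out / I = 18.2988 / 2.48
= 7.3785 rad/s^2


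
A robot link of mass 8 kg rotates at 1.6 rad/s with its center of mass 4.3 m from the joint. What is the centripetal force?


F = m * omega^2 * r
= 8 * 1.6^2 * 4.3
= 8 * 2.56 * 4.3
= 88.064 N


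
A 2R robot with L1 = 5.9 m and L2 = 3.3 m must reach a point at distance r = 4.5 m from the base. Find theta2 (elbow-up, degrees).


cos(theta2) = (r^2 - L1^2 - L2^2) / (2*L1*L2)
cos(theta2) = (20.25 - 34.81 - 10.89) / 38.94
cos(theta2) = -0.65357
theta2 = 130.8113 degrees


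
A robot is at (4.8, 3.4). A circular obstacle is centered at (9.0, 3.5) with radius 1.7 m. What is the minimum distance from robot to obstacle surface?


center_dist = sqrt((4.8-9.0)^2 + (3.4-3.5)^2)
= sqrt(17.64 + 0.01)
= 4.2012
min_dist = center_dist - radius = 4.2012 - 1.7 = 2.5012 m


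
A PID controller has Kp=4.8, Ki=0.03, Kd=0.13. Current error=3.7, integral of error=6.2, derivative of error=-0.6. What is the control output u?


u = Kp*e + Ki*int(e) + Kd*de/dt
= 4.8*3.7 + 0.03*6.2 + 0.13*(-0.6)
= 17.76 + 0.186 + -0.078
= 17.868


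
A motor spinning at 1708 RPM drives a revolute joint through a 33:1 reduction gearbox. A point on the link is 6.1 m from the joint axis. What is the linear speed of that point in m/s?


omega_motor = 1708 * 2*pi/60 = 178.8613 rad/s
omega_joint = omega_motor / 33 = 5.42 rad/s
v = omega_joint * r = 5.42 * 6.1
= 33.0622 m/s


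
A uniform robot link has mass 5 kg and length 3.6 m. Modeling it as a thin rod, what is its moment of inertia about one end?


I = (1/3) * m * L^2
= (1/3) * 5 * 3.6^2
= 0.333333 * 5 * 12.96
= 21.6 kg*m^2


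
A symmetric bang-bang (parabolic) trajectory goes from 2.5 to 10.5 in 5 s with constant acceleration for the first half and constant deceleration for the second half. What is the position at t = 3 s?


Symmetric rest-to-rest: each phase covers (pf-p0)/2 in time T/2. 0.5*a*(T/2)^2 = (pf-p0)/2 => a = 4*(pf-p0)/T^2
a = 4*(10.5-2.5)/5^2 = 1.28
t = 3 is in the deceleration phase (t > T/2).
p = pf - 0.5*a*(T-t)^2 = 10.5 - 0.5*1.28*2^2
= 7.94


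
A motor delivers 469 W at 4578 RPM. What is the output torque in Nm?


omega = 4578 * 2*pi/60 = 479.407 rad/s
tau = P / omega = 469 / 479.407
= 0.9783 Nm


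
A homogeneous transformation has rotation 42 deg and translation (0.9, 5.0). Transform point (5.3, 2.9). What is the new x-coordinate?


x' = cos(theta)*px - sin(theta)*py + tx
= 0.7431*5.3 - 0.6691*2.9 + 0.9
= 2.8982


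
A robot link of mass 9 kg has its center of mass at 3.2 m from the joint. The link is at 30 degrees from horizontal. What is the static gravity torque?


tau = m*g*L*cos(angle)
= 9 * 9.81 * 3.2 * cos(30 deg)
= 9 * 9.81 * 3.2 * 0.866
= 244.6764 Nm


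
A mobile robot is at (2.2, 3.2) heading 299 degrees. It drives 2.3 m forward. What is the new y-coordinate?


y_new = y0 + d*sin(theta)
= 3.2 + 2.3*sin(299)
= 3.2 + -2.0116
= 1.1884


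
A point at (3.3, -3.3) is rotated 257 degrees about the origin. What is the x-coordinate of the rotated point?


x' = x*cos(theta) - y*sin(theta)
cos(257 deg) = -0.225, sin(257 deg) = -0.9744
x' = 3.3 * -0.225 - -3.3 * -0.9744
= -0.7423 - 3.2154
= -3.9578


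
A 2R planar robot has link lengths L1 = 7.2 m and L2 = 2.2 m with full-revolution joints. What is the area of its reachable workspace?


r_max = L1 + L2 = 9.4 m
r_min = |L1 - L2| = 5.0 m
Area = pi*(r_max^2 - r_min^2)
= pi*(88.36 - 25.0)
= pi * 63.36
= 199.0513 m^2


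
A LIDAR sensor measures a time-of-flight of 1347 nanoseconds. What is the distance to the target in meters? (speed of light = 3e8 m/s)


tof = 1347 ns = 1.347e-06 s
dist = c * tof / 2
= 3e8 * 1.347e-06 / 2
= 202.05 m


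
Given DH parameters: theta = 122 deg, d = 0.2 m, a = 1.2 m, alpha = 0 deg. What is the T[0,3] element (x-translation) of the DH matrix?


T[0,3] = a * cos(theta)
= 1.2 * cos(122 deg)
= 1.2 * -0.5299
= -0.6359


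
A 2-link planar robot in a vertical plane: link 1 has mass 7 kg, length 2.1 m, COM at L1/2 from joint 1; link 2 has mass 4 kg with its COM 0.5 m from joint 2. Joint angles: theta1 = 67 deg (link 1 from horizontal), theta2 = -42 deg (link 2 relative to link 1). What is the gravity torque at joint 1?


Horizontal distance from joint 1 to link-1 COM:
  x_c1 = (L1/2)*cos(t1) = 1.05 * 0.3907 = 0.4103 m
Horizontal distance from joint 1 to link-2 COM:
  x_c2 = L1*cos(t1) + Lc2*cos(t1+t2)
       = 2.1*0.3907 + 0.5*0.9063 = 1.2737 m
tau1 = m1*g*x_c1 + m2*g*x_c2
     = 7*9.81*0.4103 + 4*9.81*1.2737
     = 28.1731 + 49.9796
     = 78.1526 Nm


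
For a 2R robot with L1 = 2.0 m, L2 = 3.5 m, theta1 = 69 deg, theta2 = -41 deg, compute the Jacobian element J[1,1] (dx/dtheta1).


J[1,1] = -L1*sin(t1) - L2*sin(t1+t2)
= -2.0*sin(69) - 3.5*sin(28)
= -3.5103


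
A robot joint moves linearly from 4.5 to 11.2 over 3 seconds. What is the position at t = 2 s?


s = t/T = 2/3 = 0.6667
p(t) = p0 + (pf-p0)*s
= 4.5 + (11.2 - 4.5) * 0.6667
= 8.9667


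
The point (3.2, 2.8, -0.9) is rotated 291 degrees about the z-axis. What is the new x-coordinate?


Rotation about z-axis: x' = x*cos(theta) - y*sin(theta)
= 3.2 * 0.3584 - 2.8 * -0.9336
= 3.7608


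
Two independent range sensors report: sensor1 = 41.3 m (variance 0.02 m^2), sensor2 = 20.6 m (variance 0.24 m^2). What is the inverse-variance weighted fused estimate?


w1 = (1/var1) / (1/var1 + 1/var2)
   = 50.0 / (50.0 + 4.1667) = 0.9231
w2 = 1 - w1 = 0.0769
fused = w1*s1 + w2*s2 = 38.1231 + 1.5846
= 39.7077 m


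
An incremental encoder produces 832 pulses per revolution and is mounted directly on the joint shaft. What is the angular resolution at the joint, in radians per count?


counts per rev = 832
resolution = 2*pi / 832
= 0.0076 rad/count


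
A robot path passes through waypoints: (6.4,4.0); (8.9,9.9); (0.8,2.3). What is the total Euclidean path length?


Segment lengths:
  seg1 = sqrt((2.5)^2 + (5.9)^2) = 6.4078
  seg2 = sqrt((-8.1)^2 + (-7.6)^2) = 11.1072
Total = 17.515


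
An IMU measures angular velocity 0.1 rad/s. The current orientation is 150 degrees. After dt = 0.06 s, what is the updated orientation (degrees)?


delta_theta = w * dt = 0.1 * 0.06 = 0.006 rad
= 0.3438 deg
theta_new = 150 + 0.3438 = 150.3438 deg


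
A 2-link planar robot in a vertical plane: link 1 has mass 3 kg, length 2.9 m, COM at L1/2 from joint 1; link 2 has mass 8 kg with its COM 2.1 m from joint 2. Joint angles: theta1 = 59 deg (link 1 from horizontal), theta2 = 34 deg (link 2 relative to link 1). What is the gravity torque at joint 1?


Horizontal distance from joint 1 to link-1 COM:
  x_c1 = (L1/2)*cos(t1) = 1.45 * 0.515 = 0.7468 m
Horizontal distance from joint 1 to link-2 COM:
  x_c2 = L1*cos(t1) + Lc2*cos(t1+t2)
       = 2.9*0.515 + 2.1*-0.0523 = 1.3837 m
tau1 = m1*g*x_c1 + m2*g*x_c2
     = 3*9.81*0.7468 + 8*9.81*1.3837
     = 21.9785 + 108.5932
     = 130.5716 Nm


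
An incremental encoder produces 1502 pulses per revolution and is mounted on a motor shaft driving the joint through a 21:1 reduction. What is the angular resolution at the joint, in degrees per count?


counts per rev = 1502
effective counts at joint = 1502 * 21 = 31542
resolution = 360 / 31542
= 0.0114 deg/count


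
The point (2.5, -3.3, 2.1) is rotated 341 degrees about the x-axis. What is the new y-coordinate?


Rotation about x-axis: y' = y*cos(theta) - z*sin(theta)
= -3.3 * 0.9455 - 2.1 * -0.3256
= -2.4365


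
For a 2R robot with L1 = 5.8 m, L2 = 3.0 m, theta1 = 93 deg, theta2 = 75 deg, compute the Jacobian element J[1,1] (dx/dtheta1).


J[1,1] = -L1*sin(t1) - L2*sin(t1+t2)
= -5.8*sin(93) - 3.0*sin(168)
= -6.4158


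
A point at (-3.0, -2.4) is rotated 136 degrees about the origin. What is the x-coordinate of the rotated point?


x' = x*cos(theta) - y*sin(theta)
cos(136 deg) = -0.7193, sin(136 deg) = 0.6947
x' = -3.0 * -0.7193 - -2.4 * 0.6947
= 2.158 - -1.6672
= 3.8252


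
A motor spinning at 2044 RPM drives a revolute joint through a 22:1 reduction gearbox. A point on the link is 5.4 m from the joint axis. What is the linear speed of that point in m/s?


omega_motor = 2044 * 2*pi/60 = 214.0472 rad/s
omega_joint = omega_motor / 22 = 9.7294 rad/s
v = omega_joint * r = 9.7294 * 5.4
= 52.5389 m/s


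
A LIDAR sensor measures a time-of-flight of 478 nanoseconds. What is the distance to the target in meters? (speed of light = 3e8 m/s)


tof = 478 ns = 4.78e-07 s
dist = c * tof / 2
= 3e8 * 4.78e-07 / 2
= 71.7 m


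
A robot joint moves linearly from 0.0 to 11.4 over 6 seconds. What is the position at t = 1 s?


s = t/T = 1/6 = 0.1667
p(t) = p0 + (pf-p0)*s
= 0.0 + (11.4 - 0.0) * 0.1667
= 1.9


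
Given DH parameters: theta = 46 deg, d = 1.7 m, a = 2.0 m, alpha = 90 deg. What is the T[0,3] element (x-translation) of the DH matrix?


T[0,3] = a * cos(theta)
= 2.0 * cos(46 deg)
= 2.0 * 0.6947
= 1.3893


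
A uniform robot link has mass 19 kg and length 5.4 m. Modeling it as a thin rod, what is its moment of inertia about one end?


I = (1/3) * m * L^2
= (1/3) * 19 * 5.4^2
= 0.333333 * 19 * 29.16
= 184.68 kg*m^2


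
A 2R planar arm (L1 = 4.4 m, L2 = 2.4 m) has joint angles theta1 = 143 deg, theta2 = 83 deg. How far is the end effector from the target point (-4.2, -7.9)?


End effector via forward kinematics:
x = L1*cos(t1) + L2*cos(t1+t2) = -5.1812
y = L1*sin(t1) + L2*sin(t1+t2) = 0.9216
Distance to target:
d = sqrt((-4.2 - -5.1812)^2 + (-7.9 - 0.9216)^2)
= sqrt(0.9627 + 77.8201)
= 8.876 m


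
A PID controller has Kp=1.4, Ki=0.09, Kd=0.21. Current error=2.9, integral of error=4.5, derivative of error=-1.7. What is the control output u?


u = Kp*e + Ki*int(e) + Kd*de/dt
= 1.4*2.9 + 0.09*4.5 + 0.21*(-1.7)
= 4.06 + 0.405 + -0.357
= 4.108


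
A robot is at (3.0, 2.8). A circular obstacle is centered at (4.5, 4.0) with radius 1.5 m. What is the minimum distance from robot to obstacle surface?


center_dist = sqrt((3.0-4.5)^2 + (2.8-4.0)^2)
= sqrt(2.25 + 1.44)
= 1.9209
min_dist = center_dist - radius = 1.9209 - 1.5 = 0.4209 m


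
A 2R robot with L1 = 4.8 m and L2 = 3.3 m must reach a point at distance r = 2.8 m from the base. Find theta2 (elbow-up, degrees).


cos(theta2) = (r^2 - L1^2 - L2^2) / (2*L1*L2)
cos(theta2) = (7.84 - 23.04 - 10.89) / 31.68
cos(theta2) = -0.823548
theta2 = 145.4416 degrees


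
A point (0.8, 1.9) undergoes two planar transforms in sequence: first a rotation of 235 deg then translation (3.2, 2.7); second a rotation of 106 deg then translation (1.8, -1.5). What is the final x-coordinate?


After transform 1:
x1 = cos(235)*0.8 - sin(235)*1.9 + 3.2 = 4.2975
y1 = sin(235)*0.8 + cos(235)*1.9 + 2.7 = 0.9549
After transform 2:
x2 = cos(106)*4.2975 - sin(106)*0.9549 + 1.8
= -0.3025


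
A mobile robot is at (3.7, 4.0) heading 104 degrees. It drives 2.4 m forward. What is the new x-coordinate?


x_new = x0 + d*cos(theta)
= 3.7 + 2.4*cos(104)
= 3.7 + -0.5806
= 3.1194


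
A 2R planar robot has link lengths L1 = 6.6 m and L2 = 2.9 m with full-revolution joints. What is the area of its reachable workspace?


r_max = L1 + L2 = 9.5 m
r_min = |L1 - L2| = 3.7 m
Area = pi*(r_max^2 - r_min^2)
= pi*(90.25 - 13.69)
= pi * 76.56
= 240.5203 m^2


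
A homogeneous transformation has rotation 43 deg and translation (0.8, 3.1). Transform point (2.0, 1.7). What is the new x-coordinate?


x' = cos(theta)*px - sin(theta)*py + tx
= 0.7314*2.0 - 0.682*1.7 + 0.8
= 1.1033


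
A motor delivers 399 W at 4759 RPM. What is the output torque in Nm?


omega = 4759 * 2*pi/60 = 498.3613 rad/s
tau = P / omega = 399 / 498.3613
= 0.8006 Nm


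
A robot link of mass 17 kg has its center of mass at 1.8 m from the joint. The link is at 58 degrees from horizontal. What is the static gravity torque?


tau = m*g*L*cos(angle)
= 17 * 9.81 * 1.8 * cos(58 deg)
= 17 * 9.81 * 1.8 * 0.5299
= 159.0743 Nm


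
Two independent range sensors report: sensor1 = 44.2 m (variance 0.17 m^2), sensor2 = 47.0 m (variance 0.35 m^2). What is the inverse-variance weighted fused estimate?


w1 = (1/var1) / (1/var1 + 1/var2)
   = 5.8824 / (5.8824 + 2.8571) = 0.6731
w2 = 1 - w1 = 0.3269
fused = w1*s1 + w2*s2 = 29.75 + 15.3654
= 45.1154 m


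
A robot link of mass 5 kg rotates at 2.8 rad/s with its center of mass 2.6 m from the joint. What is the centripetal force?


F = m * omega^2 * r
= 5 * 2.8^2 * 2.6
= 5 * 7.84 * 2.6
= 101.92 N


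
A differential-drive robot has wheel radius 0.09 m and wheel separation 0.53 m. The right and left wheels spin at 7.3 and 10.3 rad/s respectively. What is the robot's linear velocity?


vR = r*wR = 0.09*7.3 = 0.657 m/s
vL = r*wL = 0.09*10.3 = 0.927 m/s
v = (vR+vL)/2 = 0.792 m/s
omega = (vR-vL)/L = -0.5094 rad/s
linear velocity = 0.792 m/s


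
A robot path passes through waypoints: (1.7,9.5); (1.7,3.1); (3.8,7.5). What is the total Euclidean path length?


Segment lengths:
  seg1 = sqrt((0.0)^2 + (-6.4)^2) = 6.4
  seg2 = sqrt((2.1)^2 + (4.4)^2) = 4.8754
Total = 11.2754


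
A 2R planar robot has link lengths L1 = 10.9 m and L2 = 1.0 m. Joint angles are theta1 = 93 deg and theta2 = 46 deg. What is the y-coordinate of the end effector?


Convert angles to radians: theta1 = 1.6232, theta2 = 0.8029
y = L1*sin(theta1) + L2*sin(theta1+theta2)
y = 10.8851 + 0.6561
y = 11.5411


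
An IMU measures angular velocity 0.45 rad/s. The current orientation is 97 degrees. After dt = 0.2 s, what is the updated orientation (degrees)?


delta_theta = w * dt = 0.45 * 0.2 = 0.09 rad
= 5.1566 deg
theta_new = 97 + 5.1566 = 102.1566 deg


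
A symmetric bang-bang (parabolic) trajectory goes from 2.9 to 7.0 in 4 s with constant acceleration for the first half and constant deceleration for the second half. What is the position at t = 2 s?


Symmetric rest-to-rest: each phase covers (pf-p0)/2 in time T/2. 0.5*a*(T/2)^2 = (pf-p0)/2 => a = 4*(pf-p0)/T^2
a = 4*(7.0-2.9)/4^2 = 1.025
t = 2 is in the acceleration phase (t <= T/2).
p = p0 + 0.5*a*t^2 = 2.9 + 0.5*1.025*2^2
= 4.95


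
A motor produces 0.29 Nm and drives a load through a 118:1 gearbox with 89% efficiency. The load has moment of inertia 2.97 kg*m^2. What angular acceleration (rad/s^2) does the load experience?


tau_out = tau_motor * N * eta
= 0.29 * 118 * 0.89 = 30.4558 Nm
alpha = tau_out / I = 30.4558 / 2.97
= 10.2545 rad/s^2


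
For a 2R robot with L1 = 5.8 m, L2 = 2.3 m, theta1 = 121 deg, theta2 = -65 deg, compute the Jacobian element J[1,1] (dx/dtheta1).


J[1,1] = -L1*sin(t1) - L2*sin(t1+t2)
= -5.8*sin(121) - 2.3*sin(56)
= -6.8784


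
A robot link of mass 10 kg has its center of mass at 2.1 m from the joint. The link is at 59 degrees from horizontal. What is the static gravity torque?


tau = m*g*L*cos(angle)
= 10 * 9.81 * 2.1 * cos(59 deg)
= 10 * 9.81 * 2.1 * 0.515
= 106.103 Nm


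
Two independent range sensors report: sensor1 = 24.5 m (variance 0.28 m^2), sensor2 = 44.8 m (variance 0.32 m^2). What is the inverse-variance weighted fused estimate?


w1 = (1/var1) / (1/var1 + 1/var2)
   = 3.5714 / (3.5714 + 3.125) = 0.5333
w2 = 1 - w1 = 0.4667
fused = w1*s1 + w2*s2 = 13.0667 + 20.9067
= 33.9733 m


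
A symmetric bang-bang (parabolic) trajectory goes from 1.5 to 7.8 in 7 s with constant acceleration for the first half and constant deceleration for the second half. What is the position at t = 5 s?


Symmetric rest-to-rest: each phase covers (pf-p0)/2 in time T/2. 0.5*a*(T/2)^2 = (pf-p0)/2 => a = 4*(pf-p0)/T^2
a = 4*(7.8-1.5)/7^2 = 0.5143
t = 5 is in the deceleration phase (t > T/2).
p = pf - 0.5*a*(T-t)^2 = 7.8 - 0.5*0.5143*2^2
= 6.7714


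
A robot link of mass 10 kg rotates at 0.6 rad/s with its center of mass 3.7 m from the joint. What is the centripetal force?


F = m * omega^2 * r
= 10 * 0.6^2 * 3.7
= 10 * 0.36 * 3.7
= 13.32 N


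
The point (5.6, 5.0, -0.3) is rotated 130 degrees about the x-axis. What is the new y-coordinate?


Rotation about x-axis: y' = y*cos(theta) - z*sin(theta)
= 5.0 * -0.6428 - -0.3 * 0.766
= -2.9841


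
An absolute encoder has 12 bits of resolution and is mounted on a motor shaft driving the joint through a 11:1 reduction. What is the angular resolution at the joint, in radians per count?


counts = 2^12 = 4096
effective counts at joint = 4096 * 11 = 45056
resolution = 2*pi / 45056
= 1.3945e-04 rad/count


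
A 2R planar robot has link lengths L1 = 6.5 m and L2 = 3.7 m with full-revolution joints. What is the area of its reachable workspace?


r_max = L1 + L2 = 10.2 m
r_min = |L1 - L2| = 2.8 m
Area = pi*(r_max^2 - r_min^2)
= pi*(104.04 - 7.84)
= pi * 96.2
= 302.2212 m^2
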